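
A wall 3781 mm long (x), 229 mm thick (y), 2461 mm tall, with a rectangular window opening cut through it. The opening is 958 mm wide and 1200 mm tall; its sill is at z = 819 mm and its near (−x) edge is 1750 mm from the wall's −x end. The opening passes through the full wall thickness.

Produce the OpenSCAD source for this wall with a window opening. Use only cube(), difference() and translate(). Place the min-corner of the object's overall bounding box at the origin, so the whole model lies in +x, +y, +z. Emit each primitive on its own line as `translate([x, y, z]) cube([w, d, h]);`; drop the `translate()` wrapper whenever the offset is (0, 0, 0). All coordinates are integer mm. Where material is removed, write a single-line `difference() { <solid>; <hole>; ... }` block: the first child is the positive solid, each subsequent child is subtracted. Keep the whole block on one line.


difference() { cube([3781, 229, 2461]); translate([1750, 0, 819]) cube([958, 229, 1200]); }


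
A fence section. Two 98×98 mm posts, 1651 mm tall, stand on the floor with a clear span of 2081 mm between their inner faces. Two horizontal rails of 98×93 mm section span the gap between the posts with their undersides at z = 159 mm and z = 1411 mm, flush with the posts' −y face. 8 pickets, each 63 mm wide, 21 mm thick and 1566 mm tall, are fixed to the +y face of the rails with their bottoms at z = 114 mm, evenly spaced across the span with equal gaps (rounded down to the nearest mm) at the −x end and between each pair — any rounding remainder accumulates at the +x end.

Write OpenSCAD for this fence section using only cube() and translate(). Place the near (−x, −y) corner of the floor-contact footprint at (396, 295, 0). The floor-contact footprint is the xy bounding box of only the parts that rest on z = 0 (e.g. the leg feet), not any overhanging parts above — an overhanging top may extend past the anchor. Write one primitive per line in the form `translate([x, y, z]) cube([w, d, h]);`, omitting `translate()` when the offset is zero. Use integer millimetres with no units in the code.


translate([396, 295, 0]) cube([98, 98, 1651]);
translate([2575, 295, 0]) cube([98, 98, 1651]);
translate([494, 295, 159]) cube([2081, 98, 93]);
translate([494, 295, 1411]) cube([2081, 98, 93]);
translate([669, 393, 114]) cube([63, 21, 1566]);
translate([907, 393, 114]) cube([63, 21, 1566]);
translate([1145, 393, 114]) cube([63, 21, 1566]);
translate([1383, 393, 114]) cube([63, 21, 1566]);
translate([1621, 393, 114]) cube([63, 21, 1566]);
translate([1859, 393, 114]) cube([63, 21, 1566]);
translate([2097, 393, 114]) cube([63, 21, 1566]);
translate([2335, 393, 114]) cube([63, 21, 1566]);


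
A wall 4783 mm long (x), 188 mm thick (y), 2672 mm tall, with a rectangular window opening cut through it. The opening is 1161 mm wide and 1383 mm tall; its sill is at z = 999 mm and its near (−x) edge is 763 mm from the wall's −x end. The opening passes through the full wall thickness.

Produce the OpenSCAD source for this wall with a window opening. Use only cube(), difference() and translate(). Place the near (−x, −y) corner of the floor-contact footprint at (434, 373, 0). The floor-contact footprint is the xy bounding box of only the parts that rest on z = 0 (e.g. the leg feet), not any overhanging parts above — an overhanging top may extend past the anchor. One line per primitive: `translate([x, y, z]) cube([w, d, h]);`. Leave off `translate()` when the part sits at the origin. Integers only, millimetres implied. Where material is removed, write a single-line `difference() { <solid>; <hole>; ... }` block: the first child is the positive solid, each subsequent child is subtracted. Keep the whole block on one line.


difference() { translate([434, 373, 0]) cube([4783, 188, 2672]); translate([1197, 373, 999]) cube([1161, 188, 1383]); }


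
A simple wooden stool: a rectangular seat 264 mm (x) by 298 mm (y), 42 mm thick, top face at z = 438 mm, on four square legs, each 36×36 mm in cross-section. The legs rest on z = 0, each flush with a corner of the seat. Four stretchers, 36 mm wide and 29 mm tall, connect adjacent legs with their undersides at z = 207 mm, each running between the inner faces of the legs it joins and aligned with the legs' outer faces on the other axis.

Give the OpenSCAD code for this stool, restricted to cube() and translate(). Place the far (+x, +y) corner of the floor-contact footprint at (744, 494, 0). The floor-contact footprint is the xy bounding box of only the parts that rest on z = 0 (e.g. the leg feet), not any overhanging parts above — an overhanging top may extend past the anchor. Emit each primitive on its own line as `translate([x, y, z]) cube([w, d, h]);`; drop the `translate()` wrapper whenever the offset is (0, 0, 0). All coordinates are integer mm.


translate([480, 196, 396]) cube([264, 298, 42]);
translate([480, 196, 0]) cube([36, 36, 396]);
translate([708, 196, 0]) cube([36, 36, 396]);
translate([480, 458, 0]) cube([36, 36, 396]);
translate([708, 458, 0]) cube([36, 36, 396]);
translate([516, 196, 207]) cube([192, 36, 29]);
translate([516, 458, 207]) cube([192, 36, 29]);
translate([480, 232, 207]) cube([36, 226, 29]);
translate([708, 232, 207]) cube([36, 226, 29]);


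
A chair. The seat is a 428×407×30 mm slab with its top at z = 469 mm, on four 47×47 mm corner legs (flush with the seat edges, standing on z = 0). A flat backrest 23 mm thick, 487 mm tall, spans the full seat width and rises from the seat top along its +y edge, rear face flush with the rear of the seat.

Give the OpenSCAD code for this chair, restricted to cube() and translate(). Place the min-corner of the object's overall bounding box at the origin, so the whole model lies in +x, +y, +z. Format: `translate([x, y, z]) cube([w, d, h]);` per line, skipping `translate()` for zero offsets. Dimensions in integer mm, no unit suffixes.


translate([0, 0, 439]) cube([428, 407, 30]);
cube([47, 47, 439]);
translate([381, 0, 0]) cube([47, 47, 439]);
translate([0, 360, 0]) cube([47, 47, 439]);
translate([381, 360, 0]) cube([47, 47, 439]);
translate([0, 384, 469]) cube([428, 23, 487]);


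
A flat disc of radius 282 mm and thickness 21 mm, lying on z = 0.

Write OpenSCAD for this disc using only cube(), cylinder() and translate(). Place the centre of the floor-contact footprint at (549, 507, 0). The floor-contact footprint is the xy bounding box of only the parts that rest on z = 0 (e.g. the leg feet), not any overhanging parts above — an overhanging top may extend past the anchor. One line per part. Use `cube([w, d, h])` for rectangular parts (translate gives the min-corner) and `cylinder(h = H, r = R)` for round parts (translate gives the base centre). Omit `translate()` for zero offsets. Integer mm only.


translate([549, 507, 0]) cylinder(h = 21, r = 282);


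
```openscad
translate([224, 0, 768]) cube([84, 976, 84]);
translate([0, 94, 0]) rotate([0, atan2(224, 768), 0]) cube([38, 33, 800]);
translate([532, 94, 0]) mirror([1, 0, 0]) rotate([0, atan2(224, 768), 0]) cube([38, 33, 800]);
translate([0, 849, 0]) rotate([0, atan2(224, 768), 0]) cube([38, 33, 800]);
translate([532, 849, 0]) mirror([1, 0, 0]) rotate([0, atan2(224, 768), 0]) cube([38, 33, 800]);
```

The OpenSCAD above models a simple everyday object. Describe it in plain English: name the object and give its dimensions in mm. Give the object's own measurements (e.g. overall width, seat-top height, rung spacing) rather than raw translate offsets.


A sawhorse. A 84×976×84 mm beam (x, y, z) sits on two A-frame leg pairs. Each pair is two raked legs of 38×33 mm section (33 mm along y) splaying symmetrically in x. Each leg rises 768 mm vertically over 224 mm of horizontal reach and is 800 mm long along its own axis. Every leg's outer bottom edge rests on the floor and its outer top edge meets a bottom edge of the beam — the left legs (tilting toward +x) meet the beam's −x bottom edge, the right legs (their mirror images, tilting toward −x) meet its +x bottom edge — so the leg tops tuck under the beam, the beam's underside is 768 mm above the floor, and the feet are 532 mm apart outside-to-outside with the beam centred between them. The two leg pairs are set in 94 mm from either end of the beam.


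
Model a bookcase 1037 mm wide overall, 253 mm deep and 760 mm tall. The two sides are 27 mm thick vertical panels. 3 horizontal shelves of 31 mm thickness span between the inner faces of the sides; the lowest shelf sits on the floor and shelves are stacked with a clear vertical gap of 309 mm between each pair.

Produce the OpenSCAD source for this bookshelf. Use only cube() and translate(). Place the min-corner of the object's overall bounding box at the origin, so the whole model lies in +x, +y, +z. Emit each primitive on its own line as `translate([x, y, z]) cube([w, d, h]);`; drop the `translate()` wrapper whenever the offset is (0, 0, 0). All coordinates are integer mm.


cube([27, 253, 760]);
translate([1010, 0, 0]) cube([27, 253, 760]);
translate([27, 0, 0]) cube([983, 253, 31]);
translate([27, 0, 340]) cube([983, 253, 31]);
translate([27, 0, 680]) cube([983, 253, 31]);


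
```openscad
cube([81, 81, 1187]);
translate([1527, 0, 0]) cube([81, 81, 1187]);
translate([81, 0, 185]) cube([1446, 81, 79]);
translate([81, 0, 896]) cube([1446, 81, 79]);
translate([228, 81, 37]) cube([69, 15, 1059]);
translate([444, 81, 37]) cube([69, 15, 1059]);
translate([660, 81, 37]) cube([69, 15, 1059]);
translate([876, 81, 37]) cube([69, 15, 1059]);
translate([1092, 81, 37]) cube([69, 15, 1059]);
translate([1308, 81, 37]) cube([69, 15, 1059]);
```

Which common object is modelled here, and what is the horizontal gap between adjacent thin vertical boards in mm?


A fence section. The picket gap is 147 mm.

Two posts, two rails, 6 pickets — a fence section. Span 1446 mm holds 6 pickets of 69 mm with 7 equal gaps: ⌊(1446 − 6·69) / 7⌋ = 147 mm.


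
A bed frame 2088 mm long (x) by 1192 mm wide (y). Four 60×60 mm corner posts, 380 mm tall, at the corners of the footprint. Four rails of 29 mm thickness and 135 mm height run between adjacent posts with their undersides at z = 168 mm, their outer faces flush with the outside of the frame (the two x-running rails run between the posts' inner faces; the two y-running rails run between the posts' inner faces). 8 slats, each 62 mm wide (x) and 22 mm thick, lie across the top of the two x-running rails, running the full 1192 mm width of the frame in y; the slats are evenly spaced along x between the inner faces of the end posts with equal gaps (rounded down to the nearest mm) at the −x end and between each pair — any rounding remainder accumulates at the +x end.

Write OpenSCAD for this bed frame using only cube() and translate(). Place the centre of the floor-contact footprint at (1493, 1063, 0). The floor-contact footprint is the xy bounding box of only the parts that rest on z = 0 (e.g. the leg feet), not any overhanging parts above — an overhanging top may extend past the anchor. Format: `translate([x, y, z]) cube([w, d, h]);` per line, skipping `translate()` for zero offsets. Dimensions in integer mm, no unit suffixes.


translate([449, 467, 0]) cube([60, 60, 380]);
translate([449, 1599, 0]) cube([60, 60, 380]);
translate([2477, 467, 0]) cube([60, 60, 380]);
translate([2477, 1599, 0]) cube([60, 60, 380]);
translate([509, 467, 168]) cube([1968, 29, 135]);
translate([509, 1630, 168]) cube([1968, 29, 135]);
translate([449, 527, 168]) cube([29, 1072, 135]);
translate([2508, 527, 168]) cube([29, 1072, 135]);
translate([672, 467, 303]) cube([62, 1192, 22]);
translate([897, 467, 303]) cube([62, 1192, 22]);
translate([1122, 467, 303]) cube([62, 1192, 22]);
translate([1347, 467, 303]) cube([62, 1192, 22]);
translate([1572, 467, 303]) cube([62, 1192, 22]);
translate([1797, 467, 303]) cube([62, 1192, 22]);
translate([2022, 467, 303]) cube([62, 1192, 22]);
translate([2247, 467, 303]) cube([62, 1192, 22]);


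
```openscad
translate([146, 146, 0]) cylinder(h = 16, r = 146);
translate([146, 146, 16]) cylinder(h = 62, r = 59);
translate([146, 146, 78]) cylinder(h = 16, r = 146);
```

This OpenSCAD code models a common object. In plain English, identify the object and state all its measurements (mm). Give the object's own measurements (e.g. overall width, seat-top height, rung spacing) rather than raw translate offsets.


A spool: two coaxial disc flanges of radius 146 mm and thickness 16 mm, joined by a core cylinder of radius 59 mm and height 62 mm. The lower flange rests on z = 0 and the three cylinders share a vertical axis.


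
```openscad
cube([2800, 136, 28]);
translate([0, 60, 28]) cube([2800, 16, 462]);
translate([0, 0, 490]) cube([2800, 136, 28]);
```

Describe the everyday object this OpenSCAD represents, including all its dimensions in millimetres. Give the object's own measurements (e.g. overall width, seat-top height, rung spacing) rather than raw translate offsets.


An I-beam lying along x, 2800 mm long. Overall section height 518 mm. Two flanges 136 mm wide (y) and 28 mm thick, one on the floor and one at the top; a web 16 mm thick runs between them, centred on the flange width.


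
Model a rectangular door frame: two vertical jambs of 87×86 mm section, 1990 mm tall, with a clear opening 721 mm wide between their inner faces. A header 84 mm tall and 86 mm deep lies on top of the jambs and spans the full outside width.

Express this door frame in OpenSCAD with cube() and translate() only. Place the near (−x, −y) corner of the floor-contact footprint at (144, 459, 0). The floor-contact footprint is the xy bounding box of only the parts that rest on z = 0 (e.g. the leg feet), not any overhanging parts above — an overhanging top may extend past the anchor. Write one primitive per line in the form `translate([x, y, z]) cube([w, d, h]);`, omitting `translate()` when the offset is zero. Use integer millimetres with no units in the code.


translate([144, 459, 0]) cube([87, 86, 1990]);
translate([952, 459, 0]) cube([87, 86, 1990]);
translate([144, 459, 1990]) cube([895, 86, 84]);


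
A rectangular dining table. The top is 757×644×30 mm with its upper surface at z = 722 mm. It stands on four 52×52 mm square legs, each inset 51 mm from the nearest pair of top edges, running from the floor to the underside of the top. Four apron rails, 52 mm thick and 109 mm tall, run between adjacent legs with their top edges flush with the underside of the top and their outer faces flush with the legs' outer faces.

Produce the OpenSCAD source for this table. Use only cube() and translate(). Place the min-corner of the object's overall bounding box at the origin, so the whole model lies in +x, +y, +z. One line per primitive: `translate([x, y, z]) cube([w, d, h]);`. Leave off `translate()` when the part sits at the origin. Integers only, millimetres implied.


// leg_h = 722 - 30 = 692
// apron z = 692 - 109 = 583
translate([0, 0, 692]) cube([757, 644, 30]);
translate([51, 51, 0]) cube([52, 52, 692]);
translate([654, 51, 0]) cube([52, 52, 692]);
translate([51, 541, 0]) cube([52, 52, 692]);
translate([654, 541, 0]) cube([52, 52, 692]);
translate([103, 51, 583]) cube([551, 52, 109]);
translate([103, 541, 583]) cube([551, 52, 109]);
translate([51, 103, 583]) cube([52, 438, 109]);
translate([654, 103, 583]) cube([52, 438, 109]);


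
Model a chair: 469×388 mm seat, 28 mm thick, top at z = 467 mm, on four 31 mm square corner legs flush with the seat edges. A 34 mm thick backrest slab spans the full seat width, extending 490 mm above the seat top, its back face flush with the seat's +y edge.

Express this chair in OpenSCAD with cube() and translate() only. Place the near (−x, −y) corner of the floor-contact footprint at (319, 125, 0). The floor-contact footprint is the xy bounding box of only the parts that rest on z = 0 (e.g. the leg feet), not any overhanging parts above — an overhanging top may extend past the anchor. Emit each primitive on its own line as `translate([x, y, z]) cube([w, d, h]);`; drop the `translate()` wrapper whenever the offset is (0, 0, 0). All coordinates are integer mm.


translate([319, 125, 439]) cube([469, 388, 28]);
translate([319, 125, 0]) cube([31, 31, 439]);
translate([757, 125, 0]) cube([31, 31, 439]);
translate([319, 482, 0]) cube([31, 31, 439]);
translate([757, 482, 0]) cube([31, 31, 439]);
translate([319, 479, 467]) cube([469, 34, 490]);


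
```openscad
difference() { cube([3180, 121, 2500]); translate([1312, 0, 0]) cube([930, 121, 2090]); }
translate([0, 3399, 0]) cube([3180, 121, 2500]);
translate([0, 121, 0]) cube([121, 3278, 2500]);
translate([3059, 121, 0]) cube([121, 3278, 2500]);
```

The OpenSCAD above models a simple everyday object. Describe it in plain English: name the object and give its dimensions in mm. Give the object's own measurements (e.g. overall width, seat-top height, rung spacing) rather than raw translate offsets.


A single room: four walls, each 2500 mm tall and 121 mm thick, enclosing an outside footprint 3180×3520 mm (x × y), no floor or roof. The front and back walls (−y and +y sides) run the full x-width; the side walls fit between their inner faces. A door opening 930 mm wide and 2090 mm tall is cut through the front wall from the floor up, its −x edge 1312 mm from the wall's −x end.


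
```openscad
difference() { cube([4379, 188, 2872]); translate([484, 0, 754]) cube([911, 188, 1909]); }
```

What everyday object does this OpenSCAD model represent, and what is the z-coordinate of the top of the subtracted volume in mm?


A wall with a window opening. The window head height is 2663 mm.

A wall with a rectangular opening subtracted — a window. Sill at z = 754, opening 1909 mm tall, so the head is at 754 + 1909 = 2663 mm.


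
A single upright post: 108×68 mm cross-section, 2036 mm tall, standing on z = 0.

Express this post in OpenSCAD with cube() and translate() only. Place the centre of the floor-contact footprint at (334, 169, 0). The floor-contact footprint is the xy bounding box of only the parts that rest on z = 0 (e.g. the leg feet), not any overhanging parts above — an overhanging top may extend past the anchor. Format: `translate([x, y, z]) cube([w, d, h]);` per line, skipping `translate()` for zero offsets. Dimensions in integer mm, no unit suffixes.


translate([280, 135, 0]) cube([108, 68, 2036]);


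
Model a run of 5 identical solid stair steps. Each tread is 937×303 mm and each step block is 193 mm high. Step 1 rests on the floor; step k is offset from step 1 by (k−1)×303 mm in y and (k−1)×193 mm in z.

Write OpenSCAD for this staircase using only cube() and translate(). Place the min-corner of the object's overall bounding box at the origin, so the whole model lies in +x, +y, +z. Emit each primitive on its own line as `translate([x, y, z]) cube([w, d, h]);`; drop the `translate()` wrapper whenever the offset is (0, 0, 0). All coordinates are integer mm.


cube([937, 303, 193]);
translate([0, 303, 193]) cube([937, 303, 193]);
translate([0, 606, 386]) cube([937, 303, 193]);
translate([0, 909, 579]) cube([937, 303, 193]);
translate([0, 1212, 772]) cube([937, 303, 193]);


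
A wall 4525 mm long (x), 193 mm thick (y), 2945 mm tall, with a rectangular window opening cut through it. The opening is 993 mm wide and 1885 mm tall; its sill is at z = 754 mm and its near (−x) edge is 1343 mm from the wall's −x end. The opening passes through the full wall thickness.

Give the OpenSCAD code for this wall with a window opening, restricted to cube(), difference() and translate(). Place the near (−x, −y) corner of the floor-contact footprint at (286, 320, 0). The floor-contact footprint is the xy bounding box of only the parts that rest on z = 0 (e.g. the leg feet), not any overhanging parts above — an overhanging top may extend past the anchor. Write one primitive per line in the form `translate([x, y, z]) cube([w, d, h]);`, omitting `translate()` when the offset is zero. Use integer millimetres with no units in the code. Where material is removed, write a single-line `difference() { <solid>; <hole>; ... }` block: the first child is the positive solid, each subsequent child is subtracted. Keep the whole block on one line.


difference() { translate([286, 320, 0]) cube([4525, 193, 2945]); translate([1629, 320, 754]) cube([993, 193, 1885]); }


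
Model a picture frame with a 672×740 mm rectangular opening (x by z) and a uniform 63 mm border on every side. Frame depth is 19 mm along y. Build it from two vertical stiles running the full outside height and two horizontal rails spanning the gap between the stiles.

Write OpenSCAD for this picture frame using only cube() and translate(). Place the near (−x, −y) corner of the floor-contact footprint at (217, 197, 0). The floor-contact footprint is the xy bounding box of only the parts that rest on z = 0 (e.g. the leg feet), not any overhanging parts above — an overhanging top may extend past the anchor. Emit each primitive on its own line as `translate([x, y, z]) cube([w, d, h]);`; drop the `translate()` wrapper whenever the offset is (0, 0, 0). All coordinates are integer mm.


translate([217, 197, 0]) cube([63, 19, 866]);
translate([952, 197, 0]) cube([63, 19, 866]);
translate([280, 197, 0]) cube([672, 19, 63]);
translate([280, 197, 803]) cube([672, 19, 63]);


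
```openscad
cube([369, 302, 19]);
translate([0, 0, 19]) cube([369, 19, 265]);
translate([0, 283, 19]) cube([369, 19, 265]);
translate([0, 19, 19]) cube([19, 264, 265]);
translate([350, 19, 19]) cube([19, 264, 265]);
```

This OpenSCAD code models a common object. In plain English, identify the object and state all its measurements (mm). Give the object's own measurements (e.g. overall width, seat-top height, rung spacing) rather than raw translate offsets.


An open-topped rectangular box: outside dimensions 369×302×284 mm, with a uniform wall and base thickness of 19 mm. The base is a full 369×302 slab on the floor; four walls sit on top of the base. The front and back walls (the −y and +y sides) span the full width; the two side walls fit between them.


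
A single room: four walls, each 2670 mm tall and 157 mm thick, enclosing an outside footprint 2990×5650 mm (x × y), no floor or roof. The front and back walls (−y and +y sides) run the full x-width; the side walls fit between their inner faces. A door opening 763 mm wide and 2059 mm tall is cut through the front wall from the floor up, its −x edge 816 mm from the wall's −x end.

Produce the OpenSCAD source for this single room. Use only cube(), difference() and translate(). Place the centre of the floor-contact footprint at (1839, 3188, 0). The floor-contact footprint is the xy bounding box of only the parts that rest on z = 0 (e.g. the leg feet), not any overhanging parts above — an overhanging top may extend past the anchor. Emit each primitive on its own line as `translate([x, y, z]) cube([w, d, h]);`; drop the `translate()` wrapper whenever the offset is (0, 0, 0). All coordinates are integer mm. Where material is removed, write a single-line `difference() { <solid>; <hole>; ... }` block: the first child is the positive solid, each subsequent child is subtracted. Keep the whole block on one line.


difference() { translate([344, 363, 0]) cube([2990, 157, 2670]); translate([1160, 363, 0]) cube([763, 157, 2059]); }
translate([344, 5856, 0]) cube([2990, 157, 2670]);
translate([344, 520, 0]) cube([157, 5336, 2670]);
translate([3177, 520, 0]) cube([157, 5336, 2670]);


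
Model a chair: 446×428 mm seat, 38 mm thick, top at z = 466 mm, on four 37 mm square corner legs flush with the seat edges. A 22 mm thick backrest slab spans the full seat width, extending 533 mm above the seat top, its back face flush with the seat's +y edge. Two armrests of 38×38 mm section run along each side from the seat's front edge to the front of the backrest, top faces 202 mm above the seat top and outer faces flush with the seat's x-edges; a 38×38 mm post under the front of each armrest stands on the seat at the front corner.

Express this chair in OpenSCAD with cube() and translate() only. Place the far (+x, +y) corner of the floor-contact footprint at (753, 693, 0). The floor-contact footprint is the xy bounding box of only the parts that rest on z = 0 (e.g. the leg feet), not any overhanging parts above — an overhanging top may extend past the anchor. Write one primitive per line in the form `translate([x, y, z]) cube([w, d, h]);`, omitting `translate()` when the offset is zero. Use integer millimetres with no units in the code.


translate([307, 265, 428]) cube([446, 428, 38]);
translate([307, 265, 0]) cube([37, 37, 428]);
translate([716, 265, 0]) cube([37, 37, 428]);
translate([307, 656, 0]) cube([37, 37, 428]);
translate([716, 656, 0]) cube([37, 37, 428]);
translate([307, 671, 466]) cube([446, 22, 533]);
translate([307, 265, 630]) cube([38, 406, 38]);
translate([715, 265, 630]) cube([38, 406, 38]);
translate([307, 265, 466]) cube([38, 38, 164]);
translate([715, 265, 466]) cube([38, 38, 164]);


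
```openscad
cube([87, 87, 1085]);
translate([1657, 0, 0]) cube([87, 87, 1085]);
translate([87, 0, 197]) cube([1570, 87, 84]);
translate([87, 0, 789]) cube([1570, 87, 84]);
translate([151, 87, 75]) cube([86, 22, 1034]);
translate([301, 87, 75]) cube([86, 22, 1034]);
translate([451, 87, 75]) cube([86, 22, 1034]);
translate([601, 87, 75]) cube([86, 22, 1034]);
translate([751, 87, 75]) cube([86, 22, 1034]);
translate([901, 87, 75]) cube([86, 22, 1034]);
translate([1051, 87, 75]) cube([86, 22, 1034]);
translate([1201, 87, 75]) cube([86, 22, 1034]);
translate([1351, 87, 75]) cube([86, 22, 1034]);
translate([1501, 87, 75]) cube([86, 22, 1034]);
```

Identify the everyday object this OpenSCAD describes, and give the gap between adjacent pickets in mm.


A fence section. The picket gap is 64 mm.

Two posts, two rails, 10 pickets — a fence section. Span 1570 mm holds 10 pickets of 86 mm with 11 equal gaps: ⌊(1570 − 10·86) / 11⌋ = 64 mm.


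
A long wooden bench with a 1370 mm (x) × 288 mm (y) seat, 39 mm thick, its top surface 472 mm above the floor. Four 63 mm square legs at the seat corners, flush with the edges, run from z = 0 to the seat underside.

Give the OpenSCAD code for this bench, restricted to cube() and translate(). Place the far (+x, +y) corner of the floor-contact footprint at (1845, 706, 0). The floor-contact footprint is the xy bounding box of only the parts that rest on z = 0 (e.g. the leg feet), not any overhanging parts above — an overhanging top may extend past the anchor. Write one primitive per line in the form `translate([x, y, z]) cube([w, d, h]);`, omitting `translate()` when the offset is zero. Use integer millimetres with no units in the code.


// leg_h = 472 − 39 = 433
translate([475, 418, 433]) cube([1370, 288, 39]);
translate([475, 418, 0]) cube([63, 63, 433]);
translate([475, 643, 0]) cube([63, 63, 433]);
translate([1782, 418, 0]) cube([63, 63, 433]);
translate([1782, 643, 0]) cube([63, 63, 433]);


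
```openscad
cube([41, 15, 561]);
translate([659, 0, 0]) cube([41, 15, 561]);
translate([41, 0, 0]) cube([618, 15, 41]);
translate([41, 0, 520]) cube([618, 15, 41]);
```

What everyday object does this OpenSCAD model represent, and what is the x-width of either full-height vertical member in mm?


A picture frame. The border width is 41 mm.

Four thin pieces enclosing a rectangular opening — a picture frame. The two full-height stiles are 561 mm tall; the top rail sits at z = 520 and is 41 mm tall, so the border above the opening is 561 − 520 = 41 mm, matching the stile x-width.


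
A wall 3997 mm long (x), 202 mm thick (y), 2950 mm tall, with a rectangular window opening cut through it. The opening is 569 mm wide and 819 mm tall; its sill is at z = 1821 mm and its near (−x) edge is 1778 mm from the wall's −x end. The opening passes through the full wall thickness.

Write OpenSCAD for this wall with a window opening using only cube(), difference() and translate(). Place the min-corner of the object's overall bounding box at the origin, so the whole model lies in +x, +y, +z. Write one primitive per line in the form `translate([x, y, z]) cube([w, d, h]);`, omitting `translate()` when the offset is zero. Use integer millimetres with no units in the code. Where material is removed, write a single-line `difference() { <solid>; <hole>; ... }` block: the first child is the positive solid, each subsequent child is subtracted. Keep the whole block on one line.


difference() { cube([3997, 202, 2950]); translate([1778, 0, 1821]) cube([569, 202, 819]); }


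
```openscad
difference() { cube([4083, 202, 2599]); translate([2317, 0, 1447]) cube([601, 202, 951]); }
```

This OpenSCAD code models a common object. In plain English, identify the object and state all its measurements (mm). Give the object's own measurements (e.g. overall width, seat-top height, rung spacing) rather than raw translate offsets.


A wall 4083 mm long (x), 202 mm thick (y), 2599 mm tall, with a rectangular window opening cut through it. The opening is 601 mm wide and 951 mm tall; its sill is at z = 1447 mm and its near (−x) edge is 2317 mm from the wall's −x end. The opening passes through the full wall thickness.


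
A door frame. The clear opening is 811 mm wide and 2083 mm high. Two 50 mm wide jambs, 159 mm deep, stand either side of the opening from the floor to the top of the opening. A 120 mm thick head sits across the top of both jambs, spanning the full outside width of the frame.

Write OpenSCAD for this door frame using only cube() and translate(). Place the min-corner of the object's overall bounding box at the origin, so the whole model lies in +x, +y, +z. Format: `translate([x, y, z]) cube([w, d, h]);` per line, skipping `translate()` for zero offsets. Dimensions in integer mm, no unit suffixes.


cube([50, 159, 2083]);
translate([861, 0, 0]) cube([50, 159, 2083]);
translate([0, 0, 2083]) cube([911, 159, 120]);


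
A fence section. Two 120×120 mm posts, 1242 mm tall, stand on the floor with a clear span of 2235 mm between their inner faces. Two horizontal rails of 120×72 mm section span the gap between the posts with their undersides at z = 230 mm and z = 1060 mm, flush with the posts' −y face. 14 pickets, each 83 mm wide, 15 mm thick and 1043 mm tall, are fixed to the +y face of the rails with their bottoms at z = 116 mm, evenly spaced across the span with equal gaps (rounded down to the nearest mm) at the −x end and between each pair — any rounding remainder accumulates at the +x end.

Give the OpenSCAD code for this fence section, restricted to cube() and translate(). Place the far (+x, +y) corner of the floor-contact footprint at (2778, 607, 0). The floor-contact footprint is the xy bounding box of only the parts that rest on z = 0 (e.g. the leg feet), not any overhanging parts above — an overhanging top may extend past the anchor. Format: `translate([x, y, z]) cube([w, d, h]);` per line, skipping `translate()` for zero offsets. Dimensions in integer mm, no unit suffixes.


translate([303, 487, 0]) cube([120, 120, 1242]);
translate([2658, 487, 0]) cube([120, 120, 1242]);
translate([423, 487, 230]) cube([2235, 120, 72]);
translate([423, 487, 1060]) cube([2235, 120, 72]);
translate([494, 607, 116]) cube([83, 15, 1043]);
translate([648, 607, 116]) cube([83, 15, 1043]);
translate([802, 607, 116]) cube([83, 15, 1043]);
translate([956, 607, 116]) cube([83, 15, 1043]);
translate([1110, 607, 116]) cube([83, 15, 1043]);
translate([1264, 607, 116]) cube([83, 15, 1043]);
translate([1418, 607, 116]) cube([83, 15, 1043]);
translate([1572, 607, 116]) cube([83, 15, 1043]);
translate([1726, 607, 116]) cube([83, 15, 1043]);
translate([1880, 607, 116]) cube([83, 15, 1043]);
translate([2034, 607, 116]) cube([83, 15, 1043]);
translate([2188, 607, 116]) cube([83, 15, 1043]);
translate([2342, 607, 116]) cube([83, 15, 1043]);
translate([2496, 607, 116]) cube([83, 15, 1043]);


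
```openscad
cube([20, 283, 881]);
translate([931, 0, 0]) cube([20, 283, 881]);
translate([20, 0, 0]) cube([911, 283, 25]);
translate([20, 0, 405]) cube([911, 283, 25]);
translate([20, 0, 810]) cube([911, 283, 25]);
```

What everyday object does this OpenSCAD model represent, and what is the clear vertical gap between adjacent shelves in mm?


A bookshelf. The clear shelf gap is 380 mm.

Two tall side panels with 3 horizontal boards between them — a bookshelf. The first two shelf undersides are at z = 0 and z = 405; with shelf thickness 25, the clear gap is 405 − 0 − 25 = 380 mm.


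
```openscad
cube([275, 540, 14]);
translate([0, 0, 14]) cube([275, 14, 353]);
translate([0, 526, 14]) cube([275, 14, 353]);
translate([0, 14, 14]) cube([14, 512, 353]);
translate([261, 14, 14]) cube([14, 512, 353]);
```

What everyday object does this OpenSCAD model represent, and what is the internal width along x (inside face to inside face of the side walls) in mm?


An open box. The internal width is 247 mm.

A 275×540 base slab with four walls standing on it — an open box. The base is 275 mm wide and the walls are 14 mm thick, so the internal width is 275 − 2 × 14 = 247 mm.


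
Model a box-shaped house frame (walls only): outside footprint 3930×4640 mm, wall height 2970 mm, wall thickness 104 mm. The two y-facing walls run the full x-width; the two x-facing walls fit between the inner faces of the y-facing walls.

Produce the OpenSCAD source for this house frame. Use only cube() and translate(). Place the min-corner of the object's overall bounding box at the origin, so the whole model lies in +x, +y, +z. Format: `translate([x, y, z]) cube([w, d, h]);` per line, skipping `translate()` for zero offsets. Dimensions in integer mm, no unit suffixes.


cube([3930, 104, 2970]);
translate([0, 4536, 0]) cube([3930, 104, 2970]);
translate([0, 104, 0]) cube([104, 4432, 2970]);
translate([3826, 104, 0]) cube([104, 4432, 2970]);


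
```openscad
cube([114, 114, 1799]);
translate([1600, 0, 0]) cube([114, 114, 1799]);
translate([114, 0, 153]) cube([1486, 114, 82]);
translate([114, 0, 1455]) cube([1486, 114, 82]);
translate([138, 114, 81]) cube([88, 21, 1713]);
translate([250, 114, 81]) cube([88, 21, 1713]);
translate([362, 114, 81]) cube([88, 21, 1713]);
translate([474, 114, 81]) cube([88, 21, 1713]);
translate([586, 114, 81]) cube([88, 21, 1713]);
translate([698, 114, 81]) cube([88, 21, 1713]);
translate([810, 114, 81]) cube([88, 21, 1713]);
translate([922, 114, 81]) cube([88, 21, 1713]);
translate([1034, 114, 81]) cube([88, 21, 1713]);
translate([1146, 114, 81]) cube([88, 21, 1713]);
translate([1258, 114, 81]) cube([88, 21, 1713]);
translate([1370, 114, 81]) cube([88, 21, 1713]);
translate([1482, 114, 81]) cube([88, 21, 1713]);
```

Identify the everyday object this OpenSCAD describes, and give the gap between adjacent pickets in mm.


A fence section. The picket gap is 24 mm.

Two posts, two rails, 13 pickets — a fence section. Span 1486 mm holds 13 pickets of 88 mm with 14 equal gaps: ⌊(1486 − 13·88) / 14⌋ = 24 mm.


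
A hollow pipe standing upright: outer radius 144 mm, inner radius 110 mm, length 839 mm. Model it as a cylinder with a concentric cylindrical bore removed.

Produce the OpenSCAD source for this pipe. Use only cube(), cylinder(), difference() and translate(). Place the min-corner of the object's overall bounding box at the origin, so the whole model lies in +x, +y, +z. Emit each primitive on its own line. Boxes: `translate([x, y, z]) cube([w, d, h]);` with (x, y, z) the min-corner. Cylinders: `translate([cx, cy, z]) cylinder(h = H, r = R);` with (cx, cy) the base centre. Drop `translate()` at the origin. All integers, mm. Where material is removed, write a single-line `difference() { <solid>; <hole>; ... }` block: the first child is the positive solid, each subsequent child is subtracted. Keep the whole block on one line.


difference() { translate([144, 144, 0]) cylinder(h = 839, r = 144); translate([144, 144, 0]) cylinder(h = 839, r = 110); }


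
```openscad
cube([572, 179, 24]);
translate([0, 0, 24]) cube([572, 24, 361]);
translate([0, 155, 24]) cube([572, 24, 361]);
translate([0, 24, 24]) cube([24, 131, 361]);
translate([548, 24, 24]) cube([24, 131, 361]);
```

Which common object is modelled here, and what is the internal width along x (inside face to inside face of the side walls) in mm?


An open box. The internal width is 524 mm.

A 572×179 base slab with four walls standing on it — an open box. The base is 572 mm wide and the walls are 24 mm thick, so the internal width is 572 − 2 × 24 = 524 mm.


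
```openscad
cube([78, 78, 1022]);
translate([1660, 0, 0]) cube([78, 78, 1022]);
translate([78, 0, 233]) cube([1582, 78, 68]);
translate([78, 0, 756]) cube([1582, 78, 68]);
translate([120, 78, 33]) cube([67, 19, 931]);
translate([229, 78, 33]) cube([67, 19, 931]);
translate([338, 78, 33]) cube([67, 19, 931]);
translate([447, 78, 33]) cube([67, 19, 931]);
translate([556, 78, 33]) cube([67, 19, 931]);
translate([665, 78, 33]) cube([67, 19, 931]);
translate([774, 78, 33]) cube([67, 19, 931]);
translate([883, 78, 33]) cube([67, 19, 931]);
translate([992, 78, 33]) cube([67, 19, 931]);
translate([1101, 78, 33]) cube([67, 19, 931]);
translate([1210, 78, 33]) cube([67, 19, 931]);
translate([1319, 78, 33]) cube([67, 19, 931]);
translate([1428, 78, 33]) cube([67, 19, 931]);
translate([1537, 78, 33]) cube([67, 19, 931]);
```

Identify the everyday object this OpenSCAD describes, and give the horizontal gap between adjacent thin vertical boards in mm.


A fence section. The picket gap is 42 mm.

Two posts, two rails, 14 pickets — a fence section. Span 1582 mm holds 14 pickets of 67 mm with 15 equal gaps: ⌊(1582 − 14·67) / 15⌋ = 42 mm.


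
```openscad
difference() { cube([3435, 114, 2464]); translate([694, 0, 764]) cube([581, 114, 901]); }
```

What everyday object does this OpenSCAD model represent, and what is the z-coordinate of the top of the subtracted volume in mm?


A wall with a window opening. The window head height is 1665 mm.

A wall with a rectangular opening subtracted — a window. Sill at z = 764, opening 901 mm tall, so the head is at 764 + 901 = 1665 mm.


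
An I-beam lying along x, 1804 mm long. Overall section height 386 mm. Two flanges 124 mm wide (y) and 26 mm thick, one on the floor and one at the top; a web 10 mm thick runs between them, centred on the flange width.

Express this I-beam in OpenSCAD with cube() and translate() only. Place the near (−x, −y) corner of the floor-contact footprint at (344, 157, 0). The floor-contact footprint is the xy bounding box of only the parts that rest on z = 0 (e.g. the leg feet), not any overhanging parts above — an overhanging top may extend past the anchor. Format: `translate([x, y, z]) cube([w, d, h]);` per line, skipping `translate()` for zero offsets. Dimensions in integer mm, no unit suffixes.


translate([344, 157, 0]) cube([1804, 124, 26]);
translate([344, 214, 26]) cube([1804, 10, 334]);
translate([344, 157, 360]) cube([1804, 124, 26]);


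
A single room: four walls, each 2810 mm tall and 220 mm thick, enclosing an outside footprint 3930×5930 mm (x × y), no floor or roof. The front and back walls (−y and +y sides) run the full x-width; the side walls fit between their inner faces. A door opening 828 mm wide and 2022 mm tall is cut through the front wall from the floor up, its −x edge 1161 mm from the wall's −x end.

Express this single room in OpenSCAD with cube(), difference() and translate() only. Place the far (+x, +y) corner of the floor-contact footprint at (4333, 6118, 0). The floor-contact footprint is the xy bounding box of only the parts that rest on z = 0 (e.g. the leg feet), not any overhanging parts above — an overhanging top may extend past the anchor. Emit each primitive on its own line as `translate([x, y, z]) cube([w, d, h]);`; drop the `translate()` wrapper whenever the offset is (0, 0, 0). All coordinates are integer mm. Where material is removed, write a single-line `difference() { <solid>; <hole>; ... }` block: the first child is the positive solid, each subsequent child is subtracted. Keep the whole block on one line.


difference() { translate([403, 188, 0]) cube([3930, 220, 2810]); translate([1564, 188, 0]) cube([828, 220, 2022]); }
translate([403, 5898, 0]) cube([3930, 220, 2810]);
translate([403, 408, 0]) cube([220, 5490, 2810]);
translate([4113, 408, 0]) cube([220, 5490, 2810]);
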